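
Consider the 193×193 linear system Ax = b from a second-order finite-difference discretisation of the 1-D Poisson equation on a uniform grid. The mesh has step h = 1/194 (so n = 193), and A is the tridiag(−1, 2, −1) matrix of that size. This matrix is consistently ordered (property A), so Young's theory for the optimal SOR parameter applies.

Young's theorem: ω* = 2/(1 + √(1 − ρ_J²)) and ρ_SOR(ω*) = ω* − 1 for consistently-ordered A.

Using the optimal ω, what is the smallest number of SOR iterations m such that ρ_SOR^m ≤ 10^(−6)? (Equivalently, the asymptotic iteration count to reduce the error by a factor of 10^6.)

m = 427

spectrum of D⁻¹(L+U) = {cos(kπ/194) : 1≤k≤193}; ρ_J = cos(π/194) = 0.9998689.
√(1 − cos²(π/194)) = sin(π/194) ≈ 0.0161931.
ω* = 2 / (1 + 0.0161931) = 2 / 1.0161931 ≈ 1.9681299.
At ω = 1.9681299 every |λ(B_ω)| = ω−1, so ρ_SOR = 0.9681299.
m ≥ 6·ln10 / (−ln 0.9681299) = 426.549; smallest integer m = 427.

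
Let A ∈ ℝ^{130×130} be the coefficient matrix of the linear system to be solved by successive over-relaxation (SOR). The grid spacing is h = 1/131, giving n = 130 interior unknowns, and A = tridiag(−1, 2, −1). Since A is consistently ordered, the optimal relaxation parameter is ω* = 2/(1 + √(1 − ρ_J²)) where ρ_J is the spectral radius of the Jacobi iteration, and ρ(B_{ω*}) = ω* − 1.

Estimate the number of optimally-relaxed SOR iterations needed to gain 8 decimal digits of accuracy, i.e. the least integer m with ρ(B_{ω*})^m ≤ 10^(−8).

½·tridiag(1,0,1) at n=130: λ_k = cos(kπ/131); max |λ| at k=1 ⇒ ρ_J = cos(π/131) ≈ 0.9997125.
√(1−ρ_J²) simplifies to sin(π/131) = 0.0239793.
Then 2/(1+√(1−ρ_J²)) = 2/(1+0.0239793); ω* = 2/1.0239793 = 1.9531645.
At ω = 1.9531645 every |λ(B_ω)| = ω−1, so ρ_SOR = 0.9531645.
m ≥ 8·ln10 / (−ln 0.9531645) = 384.022; smallest integer m = 385.

m = 385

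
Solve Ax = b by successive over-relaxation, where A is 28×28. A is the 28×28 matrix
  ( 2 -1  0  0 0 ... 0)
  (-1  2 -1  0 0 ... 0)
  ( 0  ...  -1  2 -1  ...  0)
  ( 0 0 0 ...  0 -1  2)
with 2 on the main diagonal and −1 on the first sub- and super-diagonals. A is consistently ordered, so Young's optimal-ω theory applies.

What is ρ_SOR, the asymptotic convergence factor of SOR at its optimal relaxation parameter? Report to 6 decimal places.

spectrum of D⁻¹(L+U) = {cos(kπ/29) : 1≤k≤28}; ρ_J = cos(π/29) = 0.994138.
√(1−ρ_J²) = |sin(π/29)| = 0.1081190
ω* = 2/(1 + 0.1081190) = 2/1.1081190 = 1.804860.
ρ(B_{ω*}) = ω*−1 = 0.804860

ρ_SOR = 0.804860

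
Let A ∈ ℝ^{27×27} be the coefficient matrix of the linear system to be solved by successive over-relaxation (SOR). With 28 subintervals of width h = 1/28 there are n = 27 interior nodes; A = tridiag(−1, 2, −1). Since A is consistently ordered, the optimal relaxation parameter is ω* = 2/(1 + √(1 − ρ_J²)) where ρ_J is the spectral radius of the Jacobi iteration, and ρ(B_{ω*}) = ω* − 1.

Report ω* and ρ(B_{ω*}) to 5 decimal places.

n=27: λ(B_J) = 1 − λ(A)/2 = cos(kπ/28); k=1 gives ρ_J = 0.99371.
√(1 − cos²(π/28)) = sin(π/28) ≈ 0.111964.
ω* = 2/(1 + 0.111964) = 2/1.111964 = 1.79862.
Hence ρ(B_{ω*}) = 1.79862 − 1 = 0.79862.

ω* = 1.79862, ρ_SOR = 0.79862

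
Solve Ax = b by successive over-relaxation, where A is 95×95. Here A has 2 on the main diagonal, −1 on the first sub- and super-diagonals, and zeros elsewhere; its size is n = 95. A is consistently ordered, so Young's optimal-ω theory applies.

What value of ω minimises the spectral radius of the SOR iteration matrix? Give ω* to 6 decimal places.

ω* = 1.936635

B_J for the 95×95 system has eigenvalues cos(kπ/96); ρ_J = cos(π/96) = 0.999465.
√(1 − cos²(π/96)) = sin(π/96) ≈ 0.0327191.
So ω* = 2/1.0327191 = 1.936635 (Young).
At ω = 1.936635 every |λ(B_ω)| = ω−1, so ρ_SOR = 0.936635.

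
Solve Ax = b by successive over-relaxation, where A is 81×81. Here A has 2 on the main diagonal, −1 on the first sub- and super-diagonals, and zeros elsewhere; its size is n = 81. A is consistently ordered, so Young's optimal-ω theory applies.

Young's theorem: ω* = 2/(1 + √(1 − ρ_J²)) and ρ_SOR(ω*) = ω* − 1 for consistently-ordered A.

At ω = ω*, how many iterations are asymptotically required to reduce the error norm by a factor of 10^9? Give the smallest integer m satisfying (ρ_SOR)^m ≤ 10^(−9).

ρ_J = max_k |cos(kπ/82)| = cos(π/82) = 0.9992662
root = sin(π/82) = 0.0383027  (since 1−cos² = sin²).
[ω*] 2 ÷ (1 + 0.0383027) = 2 ÷ 1.0383027 = 1.9262206.
ρ_SOR = ω* − 1 = 1.9262206 − 1 = 0.9262206.
Need (0.9262206)^m ≤ 10^(−9): m ≥ 9·ln10/|ln 0.9262206| = 20.7233/0.0766428 = 270.388 ⇒ m = 271.

m = 271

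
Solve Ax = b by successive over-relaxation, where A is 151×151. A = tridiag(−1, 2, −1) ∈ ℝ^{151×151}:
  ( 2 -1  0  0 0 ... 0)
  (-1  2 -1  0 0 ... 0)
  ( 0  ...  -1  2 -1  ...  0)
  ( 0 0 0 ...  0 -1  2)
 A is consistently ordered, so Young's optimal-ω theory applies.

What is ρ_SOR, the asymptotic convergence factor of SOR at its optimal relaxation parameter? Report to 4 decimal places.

ρ_SOR = 0.9595

[ρ_J] n=151: ρ(B_J) = cos(π/(n+1)) = cos(π/152) = 0.9998.
root = sin(π/152) = 0.02067  (since 1−cos² = sin²).
ω* = 2/(1 + 0.02067) = 2/1.02067 = 1.9595.
ρ_SOR = ω* − 1 = 1.9595 − 1 = 0.9595.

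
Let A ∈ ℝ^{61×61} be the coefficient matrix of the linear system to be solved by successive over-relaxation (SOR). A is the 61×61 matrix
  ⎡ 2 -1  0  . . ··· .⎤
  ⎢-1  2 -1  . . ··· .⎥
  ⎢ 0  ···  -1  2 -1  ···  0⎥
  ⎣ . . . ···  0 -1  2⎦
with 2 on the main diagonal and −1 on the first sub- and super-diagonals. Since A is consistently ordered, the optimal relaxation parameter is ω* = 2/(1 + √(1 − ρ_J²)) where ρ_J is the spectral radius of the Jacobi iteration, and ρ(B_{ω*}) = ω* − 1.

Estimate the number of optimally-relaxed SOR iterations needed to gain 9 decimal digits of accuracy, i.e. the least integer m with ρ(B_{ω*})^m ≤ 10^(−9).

m = 205

[ρ_J] n=61: ρ(B_J) = cos(π/(n+1)) = cos(π/62) = 0.9987165.
root = sin(π/62) = 0.0506492  (since 1−cos² = sin²).
[ω*] 2 ÷ (1 + 0.0506492) = 2 ÷ 1.0506492 = 1.9035849.
ρ_SOR = ω* − 1 = 1.9035849 − 1 = 0.9035849.
9·ln10 = 20.7233; −ln(0.9035849) = 0.101385; m = ⌈20.7233/0.101385⌉ = ⌈204.402⌉ = 205.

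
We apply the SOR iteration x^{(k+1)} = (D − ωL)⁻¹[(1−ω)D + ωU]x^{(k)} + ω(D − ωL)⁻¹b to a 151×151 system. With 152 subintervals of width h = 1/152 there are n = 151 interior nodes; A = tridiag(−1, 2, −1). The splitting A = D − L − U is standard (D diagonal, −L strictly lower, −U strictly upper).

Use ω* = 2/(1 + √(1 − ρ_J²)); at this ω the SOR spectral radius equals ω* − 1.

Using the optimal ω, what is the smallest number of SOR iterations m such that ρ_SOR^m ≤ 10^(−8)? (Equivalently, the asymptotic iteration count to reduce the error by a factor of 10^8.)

m = 446

spectrum of D⁻¹(L+U) = {cos(kπ/152) : 1≤k≤151}; ρ_J = cos(π/152) = 0.9997864.
√(1−ρ_J²) simplifies to sin(π/152) = 0.0206669.
Then 2/(1+√(1−ρ_J²)) = 2/(1+0.0206669); ω* = 2/1.0206669 = 1.9595031.
ρ_SOR = ω* − 1 = 1.9595031 − 1 = 0.9595031.
ρ_SOR^m ≤ 10^(−8) ⇔ m ≥ 8·ln10/(−ln 0.9595031) = 18.4207/0.0413397 = 445.593; m = ⌈445.593⌉ = 446.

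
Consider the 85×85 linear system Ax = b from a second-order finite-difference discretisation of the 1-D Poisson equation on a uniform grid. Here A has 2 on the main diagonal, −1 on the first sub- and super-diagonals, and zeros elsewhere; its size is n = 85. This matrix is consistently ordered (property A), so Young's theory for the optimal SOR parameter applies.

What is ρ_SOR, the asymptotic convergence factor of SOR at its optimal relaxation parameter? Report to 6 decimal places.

½·tridiag(1,0,1) at n=85: λ_k = cos(kπ/86); max |λ| at k=1 ⇒ ρ_J = cos(π/86) ≈ 0.999333.
√(1 − cos²(π/86)) = sin(π/86) ≈ 0.0365220.
ω* = 2 / (1 + 0.0365220) = 2 / 1.0365220 ≈ 1.929530.
At ω = 1.929530 every |λ(B_ω)| = ω−1, so ρ_SOR = 0.929530.

ρ_SOR = 0.929530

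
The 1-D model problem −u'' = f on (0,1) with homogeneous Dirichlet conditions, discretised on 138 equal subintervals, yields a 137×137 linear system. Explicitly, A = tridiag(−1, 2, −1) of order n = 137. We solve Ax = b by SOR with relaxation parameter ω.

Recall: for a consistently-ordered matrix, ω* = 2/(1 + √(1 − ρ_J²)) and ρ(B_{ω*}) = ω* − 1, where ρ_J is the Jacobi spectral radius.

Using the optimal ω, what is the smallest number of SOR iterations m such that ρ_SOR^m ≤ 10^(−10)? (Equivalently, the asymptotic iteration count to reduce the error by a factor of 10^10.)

ρ_J = max_k |cos(kπ/138)| = cos(π/138) = 0.9997409
root = sin(π/138) = 0.0227632  (since 1−cos² = sin²).
Young: ω* = 2/(1+√(1−ρ_J²)) = 2/(1+0.0227632) = 2/1.0227632 = 1.9554869.
ρ_SOR = ω* − 1 ≈ 0.9554869.
For 10 digits: m = 10·ln10 / (−ln 0.9554869) = 23.0259/0.0455342 = 505.684; round up → m = 506.

m = 506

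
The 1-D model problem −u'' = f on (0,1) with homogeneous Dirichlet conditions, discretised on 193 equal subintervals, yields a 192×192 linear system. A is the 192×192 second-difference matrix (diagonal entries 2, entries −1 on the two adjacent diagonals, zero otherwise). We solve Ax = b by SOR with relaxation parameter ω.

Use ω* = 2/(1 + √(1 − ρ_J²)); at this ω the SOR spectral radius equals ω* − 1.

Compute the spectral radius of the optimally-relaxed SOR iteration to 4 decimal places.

ρ_SOR = 0.9680

ρ_J = max_k |cos(kπ/193)| = cos(π/193) = 0.9999
root = sin(π/193) = 0.01628  (since 1−cos² = sin²).
ω* = 2 / (1 + 0.01628) = 2 / 1.01628 ≈ 1.9680.
[ρ_SOR] ω* − 1 = 0.9680.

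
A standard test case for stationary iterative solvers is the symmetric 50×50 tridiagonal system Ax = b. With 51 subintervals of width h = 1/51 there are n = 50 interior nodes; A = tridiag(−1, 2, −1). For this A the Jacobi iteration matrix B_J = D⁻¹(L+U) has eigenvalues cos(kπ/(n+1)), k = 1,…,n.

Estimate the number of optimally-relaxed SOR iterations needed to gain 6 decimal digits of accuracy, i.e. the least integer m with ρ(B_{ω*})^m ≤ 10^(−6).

spectrum of D⁻¹(L+U) = {cos(kπ/51) : 1≤k≤50}; ρ_J = cos(π/51) = 0.9981033.
√(1−ρ_J²) simplifies to sin(π/51) = 0.0615609.
Then 2/(1+√(1−ρ_J²)) = 2/(1+0.0615609); ω* = 2/1.0615609 = 1.8840181.
[ρ_SOR] ω* − 1 = 0.8840181.
6·ln10 = 13.8155; −ln(0.8840181) = 0.123278; m = ⌈13.8155/0.123278⌉ = ⌈112.068⌉ = 113.

m = 113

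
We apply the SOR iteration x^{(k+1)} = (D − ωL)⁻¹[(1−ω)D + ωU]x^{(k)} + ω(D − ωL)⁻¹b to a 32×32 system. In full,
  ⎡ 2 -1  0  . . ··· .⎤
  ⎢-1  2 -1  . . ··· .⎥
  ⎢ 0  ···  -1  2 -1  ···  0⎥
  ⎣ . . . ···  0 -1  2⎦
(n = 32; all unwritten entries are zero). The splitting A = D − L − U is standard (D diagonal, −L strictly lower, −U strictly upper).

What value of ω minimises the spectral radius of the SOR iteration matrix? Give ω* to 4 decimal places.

ω* = 1.8264

With n=32, ρ(Jacobi) = cos(π/33) = 0.9955.
root = sin(π/33) = 0.09506  (since 1−cos² = sin²).
So ω* = 2/1.09506 = 1.8264 (Young).
ρ_SOR = ω* − 1 = 1.8264 − 1 = 0.8264.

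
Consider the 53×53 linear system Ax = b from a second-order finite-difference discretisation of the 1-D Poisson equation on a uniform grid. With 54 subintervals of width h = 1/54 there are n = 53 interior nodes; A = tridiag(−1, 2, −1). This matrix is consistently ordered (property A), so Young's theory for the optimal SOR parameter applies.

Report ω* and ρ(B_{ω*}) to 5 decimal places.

n=53: λ(B_J) = 1 − λ(A)/2 = cos(kπ/54); k=1 gives ρ_J = 0.99831.
√(1−ρ_J²) = |sin(π/54)| = 0.058145
Young: ω* = 2/(1+√(1−ρ_J²)) = 2/(1+0.058145) = 2/1.058145 = 1.89010.
ρ(B_{ω*}) = ω*−1 = 0.89010

ω* = 1.89010, ρ_SOR = 0.89010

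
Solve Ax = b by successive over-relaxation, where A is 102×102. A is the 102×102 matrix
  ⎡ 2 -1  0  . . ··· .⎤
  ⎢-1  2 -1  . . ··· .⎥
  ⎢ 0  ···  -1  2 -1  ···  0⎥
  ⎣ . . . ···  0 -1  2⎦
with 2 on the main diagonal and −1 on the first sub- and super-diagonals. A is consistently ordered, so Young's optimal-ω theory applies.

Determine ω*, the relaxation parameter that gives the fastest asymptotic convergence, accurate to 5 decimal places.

ω* = 1.94081

With n=102, ρ(Jacobi) = cos(π/103) = 0.99953.
√(1−ρ_J²) = |sin(π/103)| = 0.030496
Young: ω* = 2/(1+√(1−ρ_J²)) = 2/(1+0.030496) = 2/1.030496 = 1.94081.
[ρ_SOR] ω* − 1 = 0.94081.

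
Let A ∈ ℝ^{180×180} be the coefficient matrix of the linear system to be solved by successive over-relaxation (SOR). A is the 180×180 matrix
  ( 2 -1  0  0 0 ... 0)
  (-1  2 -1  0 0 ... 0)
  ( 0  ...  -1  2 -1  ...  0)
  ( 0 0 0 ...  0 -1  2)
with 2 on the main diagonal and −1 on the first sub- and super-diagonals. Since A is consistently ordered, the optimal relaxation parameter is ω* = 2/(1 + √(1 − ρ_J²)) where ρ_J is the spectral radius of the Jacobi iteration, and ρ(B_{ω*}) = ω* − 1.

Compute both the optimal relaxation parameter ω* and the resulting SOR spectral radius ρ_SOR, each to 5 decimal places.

With n=180, ρ(Jacobi) = cos(π/181) = 0.99985.
root = sin(π/181) = 0.017356  (since 1−cos² = sin²).
ω* = 2/(1 + 0.017356) = 2/1.017356 = 1.96588.
ρ_SOR = ω* − 1 ≈ 0.96588.

ω* = 1.96588, ρ_SOR = 0.96588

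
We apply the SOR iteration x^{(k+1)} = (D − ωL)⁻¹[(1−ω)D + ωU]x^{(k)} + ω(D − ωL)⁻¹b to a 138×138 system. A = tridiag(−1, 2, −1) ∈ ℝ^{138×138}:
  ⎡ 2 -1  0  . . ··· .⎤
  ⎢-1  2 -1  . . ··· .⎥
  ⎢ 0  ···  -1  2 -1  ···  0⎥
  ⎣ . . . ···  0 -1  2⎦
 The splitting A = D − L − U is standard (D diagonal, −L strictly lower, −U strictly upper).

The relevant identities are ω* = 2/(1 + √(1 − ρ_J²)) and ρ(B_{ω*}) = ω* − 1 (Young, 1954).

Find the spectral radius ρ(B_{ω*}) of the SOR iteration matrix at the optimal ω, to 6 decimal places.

ρ_SOR = 0.955800

ρ_J = max_k |cos(kπ/139)| = cos(π/139) = 0.999745
√(1 − cos²(π/139)) = sin(π/139) ≈ 0.0225995.
ω* = 2 / (1 + 0.0225995) = 2 / 1.0225995 ≈ 1.955800.
[ρ_SOR] ω* − 1 = 0.955800.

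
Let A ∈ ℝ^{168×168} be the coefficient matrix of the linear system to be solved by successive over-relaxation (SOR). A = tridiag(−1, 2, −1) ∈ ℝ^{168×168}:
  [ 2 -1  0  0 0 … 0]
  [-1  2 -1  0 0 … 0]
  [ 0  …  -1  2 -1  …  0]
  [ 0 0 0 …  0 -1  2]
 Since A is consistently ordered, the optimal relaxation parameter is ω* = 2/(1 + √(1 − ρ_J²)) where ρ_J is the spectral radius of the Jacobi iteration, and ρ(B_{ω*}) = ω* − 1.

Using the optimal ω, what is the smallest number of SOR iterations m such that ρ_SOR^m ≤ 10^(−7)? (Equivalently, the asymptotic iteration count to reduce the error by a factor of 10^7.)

m = 434

[ρ_J] n=168: ρ(B_J) = cos(π/(n+1)) = cos(π/169) = 0.9998272.
√(1 − cos²(π/169)) = sin(π/169) ≈ 0.0185882.
[ω*] 2 ÷ (1 + 0.0185882) = 2 ÷ 1.0185882 = 1.9635020.
and ρ(B_{ω*}) = 1.9635020 − 1 = 0.9635020.
Need (0.9635020)^m ≤ 10^(−7): m ≥ 7·ln10/|ln 0.9635020| = 16.1181/0.0371807 = 433.507 ⇒ m = 434.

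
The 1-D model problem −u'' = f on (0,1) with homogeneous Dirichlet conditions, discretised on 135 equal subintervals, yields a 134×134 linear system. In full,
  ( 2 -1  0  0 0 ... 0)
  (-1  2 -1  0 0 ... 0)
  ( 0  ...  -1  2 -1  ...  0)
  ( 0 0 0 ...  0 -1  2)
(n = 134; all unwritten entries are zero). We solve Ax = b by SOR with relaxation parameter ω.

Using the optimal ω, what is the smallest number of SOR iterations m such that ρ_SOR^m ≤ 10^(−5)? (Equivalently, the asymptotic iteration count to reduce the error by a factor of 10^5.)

spectrum of D⁻¹(L+U) = {cos(kπ/135) : 1≤k≤134}; ρ_J = cos(π/135) = 0.9997292.
1 − cos²(π/135) = sin²(π/135) ⇒ √(1−ρ_J²) = sin(π/135) = 0.0232690.
[ω*] 2 ÷ (1 + 0.0232690) = 2 ÷ 1.0232690 = 1.9545203.
At ω = 1.9545203 every |λ(B_ω)| = ω−1, so ρ_SOR = 0.9545203.
5·ln10 = 11.5129; −ln(0.9545203) = 0.0465464; m = ⌈11.5129/0.0465464⌉ = ⌈247.342⌉ = 248.

m = 248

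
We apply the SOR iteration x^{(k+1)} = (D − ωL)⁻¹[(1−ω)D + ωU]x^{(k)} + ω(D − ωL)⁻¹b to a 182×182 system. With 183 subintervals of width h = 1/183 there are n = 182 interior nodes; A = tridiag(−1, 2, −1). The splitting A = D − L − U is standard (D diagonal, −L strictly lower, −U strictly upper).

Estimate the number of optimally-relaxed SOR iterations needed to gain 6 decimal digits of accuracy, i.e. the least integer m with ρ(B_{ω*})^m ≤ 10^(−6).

½·tridiag(1,0,1) at n=182: λ_k = cos(kπ/183); max |λ| at k=1 ⇒ ρ_J = cos(π/183) ≈ 0.9998526.
root = sin(π/183) = 0.0171663  (since 1−cos² = sin²).
ω* = 2/(1 + 0.0171663) = 2/1.0171663 = 1.9662468.
Hence ρ(B_{ω*}) = 1.9662468 − 1 = 0.9662468.
ρ_SOR^m ≤ 10^(−6) ⇔ m ≥ 6·ln10/(−ln 0.9662468) = 13.8155/0.034336 = 402.362; m = ⌈402.362⌉ = 403.

m = 403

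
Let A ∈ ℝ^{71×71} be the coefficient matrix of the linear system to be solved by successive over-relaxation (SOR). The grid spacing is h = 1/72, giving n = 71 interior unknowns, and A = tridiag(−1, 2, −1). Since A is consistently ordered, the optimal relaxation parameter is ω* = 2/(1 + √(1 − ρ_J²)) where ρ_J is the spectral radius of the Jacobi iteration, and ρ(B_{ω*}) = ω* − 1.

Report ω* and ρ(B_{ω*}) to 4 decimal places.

ω* = 1.9164, ρ_SOR = 0.9164

n=71: λ(B_J) = 1 − λ(A)/2 = cos(kπ/72); k=1 gives ρ_J = 0.9990.
√(1 − cos²(π/72)) = sin(π/72) ≈ 0.04362.
Then 2/(1+√(1−ρ_J²)) = 2/(1+0.04362); ω* = 2/1.04362 = 1.9164.
ρ_SOR = ω* − 1 ≈ 0.9164.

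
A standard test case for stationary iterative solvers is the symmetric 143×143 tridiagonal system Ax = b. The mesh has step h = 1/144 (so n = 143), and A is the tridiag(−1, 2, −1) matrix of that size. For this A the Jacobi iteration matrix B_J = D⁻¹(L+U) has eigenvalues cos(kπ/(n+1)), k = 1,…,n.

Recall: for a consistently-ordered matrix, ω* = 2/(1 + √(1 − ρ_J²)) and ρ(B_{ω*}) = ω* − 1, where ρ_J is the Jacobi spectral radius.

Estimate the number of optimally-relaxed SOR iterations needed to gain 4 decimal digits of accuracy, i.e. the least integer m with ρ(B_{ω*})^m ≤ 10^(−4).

m = 212

With n=143, ρ(Jacobi) = cos(π/144) = 0.9997620.
root = sin(π/144) = 0.0218149  (since 1−cos² = sin²).
Young: ω* = 2/(1+√(1−ρ_J²)) = 2/(1+0.0218149) = 2/1.0218149 = 1.9573017.
[ρ_SOR] ω* − 1 = 0.9573017.
(0.9573017)^m ≤ 10^{−4}  ⇒  m·ln(0.9573017) ≤ −4·ln10  ⇒  m ≥ 211.069  ⇒  m = 212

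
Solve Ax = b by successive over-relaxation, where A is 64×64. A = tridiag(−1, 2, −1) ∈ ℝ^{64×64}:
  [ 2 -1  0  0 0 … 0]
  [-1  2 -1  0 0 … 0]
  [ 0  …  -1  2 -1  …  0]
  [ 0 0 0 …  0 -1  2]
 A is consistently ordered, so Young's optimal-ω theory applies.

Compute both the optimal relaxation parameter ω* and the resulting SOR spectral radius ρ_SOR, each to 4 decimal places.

n=64: λ(B_J) = 1 − λ(A)/2 = cos(kπ/65); k=1 gives ρ_J = 0.9988.
1 − cos²(π/65) = sin²(π/65) ⇒ √(1−ρ_J²) = sin(π/65) = 0.04831.
ω* = 2/(1 + 0.04831) = 2/1.04831 = 1.9078.
ρ_SOR = ω* − 1 = 1.9078 − 1 = 0.9078.

ω* = 1.9078, ρ_SOR = 0.9078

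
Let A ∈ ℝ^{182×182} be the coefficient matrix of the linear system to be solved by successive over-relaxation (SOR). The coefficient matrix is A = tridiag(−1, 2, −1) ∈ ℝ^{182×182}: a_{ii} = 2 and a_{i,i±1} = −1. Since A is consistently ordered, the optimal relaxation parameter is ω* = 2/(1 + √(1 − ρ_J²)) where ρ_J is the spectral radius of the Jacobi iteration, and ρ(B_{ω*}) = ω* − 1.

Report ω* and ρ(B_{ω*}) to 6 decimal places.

ω* = 1.966247, ρ_SOR = 0.966247

B_J for the 182×182 system has eigenvalues cos(kπ/183); ρ_J = cos(π/183) = 0.999853.
1 − cos²(π/183) = sin²(π/183) ⇒ √(1−ρ_J²) = sin(π/183) = 0.0171663.
Young: ω* = 2/(1+√(1−ρ_J²)) = 2/(1+0.0171663) = 2/1.0171663 = 1.966247.
and ρ(B_{ω*}) = 1.966247 − 1 = 0.966247.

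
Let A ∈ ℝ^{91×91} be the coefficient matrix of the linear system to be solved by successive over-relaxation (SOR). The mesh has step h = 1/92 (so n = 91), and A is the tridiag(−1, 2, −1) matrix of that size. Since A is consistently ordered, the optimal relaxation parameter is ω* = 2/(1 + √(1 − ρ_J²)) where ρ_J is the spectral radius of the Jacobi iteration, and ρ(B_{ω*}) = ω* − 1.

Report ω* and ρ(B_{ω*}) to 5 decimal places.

½·tridiag(1,0,1) at n=91: λ_k = cos(kπ/92); max |λ| at k=1 ⇒ ρ_J = cos(π/92) ≈ 0.99942.
√(1−ρ_J²) simplifies to sin(π/92) = 0.034141.
ω* = 2/(1 + 0.034141) = 2/1.034141 = 1.93397.
Hence ρ(B_{ω*}) = 1.93397 − 1 = 0.93397.

ω* = 1.93397, ρ_SOR = 0.93397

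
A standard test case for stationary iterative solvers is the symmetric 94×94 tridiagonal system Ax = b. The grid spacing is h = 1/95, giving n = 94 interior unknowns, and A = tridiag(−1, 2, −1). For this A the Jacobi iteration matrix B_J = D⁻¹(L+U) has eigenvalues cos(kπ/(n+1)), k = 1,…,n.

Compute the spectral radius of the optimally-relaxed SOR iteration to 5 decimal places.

ρ_SOR = 0.93599

spectrum of D⁻¹(L+U) = {cos(kπ/95) : 1≤k≤94}; ρ_J = cos(π/95) = 0.99945.
root = sin(π/95) = 0.033063  (since 1−cos² = sin²).
[ω*] 2 ÷ (1 + 0.033063) = 2 ÷ 1.033063 = 1.93599.
ρ_SOR = ω* − 1 ≈ 0.93599.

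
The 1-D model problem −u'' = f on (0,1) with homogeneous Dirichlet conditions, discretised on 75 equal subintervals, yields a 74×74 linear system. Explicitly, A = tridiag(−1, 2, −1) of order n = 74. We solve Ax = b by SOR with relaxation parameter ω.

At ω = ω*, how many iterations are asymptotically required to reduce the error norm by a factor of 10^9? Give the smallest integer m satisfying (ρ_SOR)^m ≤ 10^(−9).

spectrum of D⁻¹(L+U) = {cos(kπ/75) : 1≤k≤74}; ρ_J = cos(π/75) = 0.9991228.
√(1−ρ_J²) = |sin(π/75)| = 0.0418757
ω* = 2/(1+0.0418757) = 1.9196148
ρ(B_{ω*}) = ω*−1 = 0.9196148
For 9 digits: m = 9·ln10 / (−ln 0.9196148) = 20.7233/0.0838004 = 247.294; round up → m = 248.

m = 248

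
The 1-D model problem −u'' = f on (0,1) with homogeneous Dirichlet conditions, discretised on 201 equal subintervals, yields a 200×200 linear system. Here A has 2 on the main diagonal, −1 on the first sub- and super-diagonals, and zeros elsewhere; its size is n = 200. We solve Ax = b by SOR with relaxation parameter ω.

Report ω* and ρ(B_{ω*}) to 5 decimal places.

n=200: λ(B_J) = 1 − λ(A)/2 = cos(kπ/201); k=1 gives ρ_J = 0.99988.
√(1−ρ_J²) = |sin(π/201)| = 0.015629
ω* = 2/(1+0.015629) = 1.96922
[ρ_SOR] ω* − 1 = 0.96922.

ω* = 1.96922, ρ_SOR = 0.96922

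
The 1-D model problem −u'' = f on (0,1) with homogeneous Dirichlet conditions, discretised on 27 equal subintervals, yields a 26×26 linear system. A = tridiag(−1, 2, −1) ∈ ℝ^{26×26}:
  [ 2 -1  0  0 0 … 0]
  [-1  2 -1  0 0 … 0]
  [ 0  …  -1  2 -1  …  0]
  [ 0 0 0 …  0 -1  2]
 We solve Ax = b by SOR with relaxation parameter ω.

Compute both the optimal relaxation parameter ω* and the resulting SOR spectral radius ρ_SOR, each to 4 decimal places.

ω* = 1.7920, ρ_SOR = 0.7920

n=26: λ(B_J) = 1 − λ(A)/2 = cos(kπ/27); k=1 gives ρ_J = 0.9932.
√(1−ρ_J²) = |sin(π/27)| = 0.11609
So ω* = 2/1.11609 = 1.7920 (Young).
ρ_SOR = ω* − 1 ≈ 0.7920.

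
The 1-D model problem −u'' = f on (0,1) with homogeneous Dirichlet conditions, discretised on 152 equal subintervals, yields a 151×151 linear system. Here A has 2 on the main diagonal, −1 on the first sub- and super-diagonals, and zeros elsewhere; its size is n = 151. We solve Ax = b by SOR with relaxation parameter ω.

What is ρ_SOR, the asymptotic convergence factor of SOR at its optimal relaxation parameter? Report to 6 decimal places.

½·tridiag(1,0,1) at n=151: λ_k = cos(kπ/152); max |λ| at k=1 ⇒ ρ_J = cos(π/152) ≈ 0.999786.
√(1−ρ_J²) simplifies to sin(π/152) = 0.0206669.
Young: ω* = 2/(1+√(1−ρ_J²)) = 2/(1+0.0206669) = 2/1.0206669 = 1.959503.
ρ(B_{ω*}) = ω*−1 = 0.959503

ρ_SOR = 0.959503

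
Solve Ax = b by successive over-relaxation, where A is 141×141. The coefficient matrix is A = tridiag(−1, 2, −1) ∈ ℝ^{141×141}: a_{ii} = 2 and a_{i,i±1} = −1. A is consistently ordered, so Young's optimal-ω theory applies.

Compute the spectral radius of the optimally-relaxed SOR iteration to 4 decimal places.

ρ_SOR = 0.9567

With n=141, ρ(Jacobi) = cos(π/142) = 0.9998.
√(1−ρ_J²) simplifies to sin(π/142) = 0.02212.
ω* = 2 / (1 + 0.02212) = 2 / 1.02212 ≈ 1.9567.
ρ_SOR = ω* − 1 = 1.9567 − 1 = 0.9567.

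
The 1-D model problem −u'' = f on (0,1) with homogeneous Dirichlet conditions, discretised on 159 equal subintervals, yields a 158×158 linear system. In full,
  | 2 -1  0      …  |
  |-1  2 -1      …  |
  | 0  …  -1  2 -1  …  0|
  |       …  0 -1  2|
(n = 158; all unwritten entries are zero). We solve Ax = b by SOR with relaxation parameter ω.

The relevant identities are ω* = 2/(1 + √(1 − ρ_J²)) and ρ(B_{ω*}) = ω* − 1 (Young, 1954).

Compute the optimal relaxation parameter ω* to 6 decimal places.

ω* = 1.961251

[ρ_J] n=158: ρ(B_J) = cos(π/(n+1)) = cos(π/159) = 0.999805.
√(1−ρ_J²) = |sin(π/159)| = 0.0197572
Young: ω* = 2/(1+√(1−ρ_J²)) = 2/(1+0.0197572) = 2/1.0197572 = 1.961251.
ρ(B_{ω*}) = ω*−1 = 0.961251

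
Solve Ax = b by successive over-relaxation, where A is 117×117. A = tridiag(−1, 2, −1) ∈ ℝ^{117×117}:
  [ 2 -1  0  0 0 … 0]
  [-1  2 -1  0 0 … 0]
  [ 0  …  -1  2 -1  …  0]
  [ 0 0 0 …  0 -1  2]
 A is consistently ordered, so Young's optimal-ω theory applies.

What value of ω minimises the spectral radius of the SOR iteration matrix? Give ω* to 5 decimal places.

With n=117, ρ(Jacobi) = cos(π/118) = 0.99965.
√(1 − cos²(π/118)) = sin(π/118) ≈ 0.026621.
[ω*] 2 ÷ (1 + 0.026621) = 2 ÷ 1.026621 = 1.94814.
ρ_SOR = ω* − 1 ≈ 0.94814.

ω* = 1.94814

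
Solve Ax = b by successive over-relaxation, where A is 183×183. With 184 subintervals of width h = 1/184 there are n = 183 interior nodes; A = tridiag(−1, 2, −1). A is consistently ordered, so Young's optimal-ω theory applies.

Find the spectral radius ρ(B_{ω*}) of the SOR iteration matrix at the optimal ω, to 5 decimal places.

ρ_SOR = 0.96643

n=183: λ(B_J) = 1 − λ(A)/2 = cos(kπ/184); k=1 gives ρ_J = 0.99985.
√(1−ρ_J²) simplifies to sin(π/184) = 0.017073.
So ω* = 2/1.017073 = 1.96643 (Young).
[ρ_SOR] ω* − 1 = 0.96643.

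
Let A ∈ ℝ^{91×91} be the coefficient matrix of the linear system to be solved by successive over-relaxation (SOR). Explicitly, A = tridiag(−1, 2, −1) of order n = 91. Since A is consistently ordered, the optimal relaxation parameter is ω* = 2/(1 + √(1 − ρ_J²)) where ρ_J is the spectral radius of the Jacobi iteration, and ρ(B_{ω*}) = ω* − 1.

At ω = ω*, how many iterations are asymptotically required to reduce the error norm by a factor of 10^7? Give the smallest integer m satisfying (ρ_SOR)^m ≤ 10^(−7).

m = 236

With n=91, ρ(Jacobi) = cos(π/92) = 0.9994170.
root = sin(π/92) = 0.0341411  (since 1−cos² = sin²).
[ω*] 2 ÷ (1 + 0.0341411) = 2 ÷ 1.0341411 = 1.9339721.
ρ_SOR = ω* − 1 = 1.9339721 − 1 = 0.9339721.
m ≥ 7·ln10 / (−ln 0.9339721) = 235.960; smallest integer m = 236.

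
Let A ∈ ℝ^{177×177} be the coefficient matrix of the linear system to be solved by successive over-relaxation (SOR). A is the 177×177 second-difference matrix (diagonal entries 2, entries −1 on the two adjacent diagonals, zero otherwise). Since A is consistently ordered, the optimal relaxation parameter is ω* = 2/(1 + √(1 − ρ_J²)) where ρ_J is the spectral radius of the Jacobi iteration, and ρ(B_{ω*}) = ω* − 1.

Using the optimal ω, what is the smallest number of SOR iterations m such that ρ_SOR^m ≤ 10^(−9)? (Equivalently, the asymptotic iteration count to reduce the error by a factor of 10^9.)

m = 588

n=177: λ(B_J) = 1 − λ(A)/2 = cos(kπ/178); k=1 gives ρ_J = 0.9998443.
√(1−ρ_J²) = |sin(π/178)| = 0.0176485
So ω* = 2/1.0176485 = 1.9653151 (Young).
ρ_SOR = ω* − 1 ≈ 0.9653151.
ρ_SOR^m ≤ 10^(−9) ⇔ m ≥ 9·ln10/(−ln 0.9653151) = 20.7233/0.0353007 = 587.051; m = ⌈587.051⌉ = 588.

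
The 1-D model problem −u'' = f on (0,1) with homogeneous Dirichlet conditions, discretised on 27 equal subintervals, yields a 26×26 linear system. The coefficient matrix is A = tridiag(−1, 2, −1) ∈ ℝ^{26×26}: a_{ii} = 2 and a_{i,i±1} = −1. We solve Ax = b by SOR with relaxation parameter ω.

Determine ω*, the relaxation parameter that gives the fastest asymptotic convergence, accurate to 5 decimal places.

ρ_J = max_k |cos(kπ/27)| = cos(π/27) = 0.99324
√(1−ρ_J²) = |sin(π/27)| = 0.116093
Young: ω* = 2/(1+√(1−ρ_J²)) = 2/(1+0.116093) = 2/1.116093 = 1.79197.
ρ_SOR = ω* − 1 = 1.79197 − 1 = 0.79197.

ω* = 1.79197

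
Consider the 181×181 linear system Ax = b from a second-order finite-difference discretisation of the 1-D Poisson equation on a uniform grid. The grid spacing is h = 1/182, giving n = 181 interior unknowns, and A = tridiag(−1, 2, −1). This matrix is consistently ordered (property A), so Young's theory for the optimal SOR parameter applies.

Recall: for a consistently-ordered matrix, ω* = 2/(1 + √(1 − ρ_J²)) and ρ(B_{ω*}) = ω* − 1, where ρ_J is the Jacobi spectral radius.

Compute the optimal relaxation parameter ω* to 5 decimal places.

ρ_J = max_k |cos(kπ/182)| = cos(π/182) = 0.99985
√(1 − cos²(π/182)) = sin(π/182) ≈ 0.017261.
So ω* = 2/1.017261 = 1.96606 (Young).
[ρ_SOR] ω* − 1 = 0.96606.

ω* = 1.96606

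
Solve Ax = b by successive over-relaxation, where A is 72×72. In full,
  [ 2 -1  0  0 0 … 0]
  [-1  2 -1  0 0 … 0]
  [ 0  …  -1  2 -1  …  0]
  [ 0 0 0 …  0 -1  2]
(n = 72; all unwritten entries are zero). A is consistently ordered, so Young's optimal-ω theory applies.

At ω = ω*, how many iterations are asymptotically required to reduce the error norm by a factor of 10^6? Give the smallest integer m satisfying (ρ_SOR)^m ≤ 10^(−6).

m = 161

ρ_J = max_k |cos(kπ/73)| = cos(π/73) = 0.9990741
1 − cos²(π/73) = sin²(π/73) ⇒ √(1−ρ_J²) = sin(π/73) = 0.0430222.
ω* = 2/(1+0.0430222) = 1.9175047
ρ_SOR = ω* − 1 ≈ 0.9175047.
For 6 digits: m = 6·ln10 / (−ln 0.9175047) = 13.8155/0.0860976 = 160.463; round up → m = 161.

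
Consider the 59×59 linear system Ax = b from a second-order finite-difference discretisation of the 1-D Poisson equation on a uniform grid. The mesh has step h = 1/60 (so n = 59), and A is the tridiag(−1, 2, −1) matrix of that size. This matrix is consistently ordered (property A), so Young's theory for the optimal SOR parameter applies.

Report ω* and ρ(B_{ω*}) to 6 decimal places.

With n=59, ρ(Jacobi) = cos(π/60) = 0.998630.
root = sin(π/60) = 0.0523360  (since 1−cos² = sin²).
[ω*] 2 ÷ (1 + 0.0523360) = 2 ÷ 1.0523360 = 1.900534.
ρ(B_{ω*}) = ω*−1 = 0.900534

ω* = 1.900534, ρ_SOR = 0.900534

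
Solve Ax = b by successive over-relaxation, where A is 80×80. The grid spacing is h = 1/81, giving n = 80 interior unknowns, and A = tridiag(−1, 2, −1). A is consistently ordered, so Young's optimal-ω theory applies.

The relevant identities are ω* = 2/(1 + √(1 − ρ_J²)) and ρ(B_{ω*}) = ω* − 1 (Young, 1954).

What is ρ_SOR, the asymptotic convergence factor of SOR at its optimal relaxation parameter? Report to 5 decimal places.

½·tridiag(1,0,1) at n=80: λ_k = cos(kπ/81); max |λ| at k=1 ⇒ ρ_J = cos(π/81) ≈ 0.99925.
1 − cos²(π/81) = sin²(π/81) ⇒ √(1−ρ_J²) = sin(π/81) = 0.038775.
Young: ω* = 2/(1+√(1−ρ_J²)) = 2/(1+0.038775) = 2/1.038775 = 1.92534.
Hence ρ(B_{ω*}) = 1.92534 − 1 = 0.92534.

ρ_SOR = 0.92534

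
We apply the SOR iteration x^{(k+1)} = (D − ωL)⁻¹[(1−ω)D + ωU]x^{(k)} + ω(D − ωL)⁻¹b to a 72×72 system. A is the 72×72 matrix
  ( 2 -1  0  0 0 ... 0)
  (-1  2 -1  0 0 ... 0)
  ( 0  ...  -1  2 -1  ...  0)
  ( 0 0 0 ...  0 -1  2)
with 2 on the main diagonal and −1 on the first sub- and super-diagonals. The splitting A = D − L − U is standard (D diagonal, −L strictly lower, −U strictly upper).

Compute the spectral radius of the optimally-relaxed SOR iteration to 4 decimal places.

ρ_SOR = 0.9175

n=72: λ(B_J) = 1 − λ(A)/2 = cos(kπ/73); k=1 gives ρ_J = 0.9991.
√(1−ρ_J²) = |sin(π/73)| = 0.04302
Young: ω* = 2/(1+√(1−ρ_J²)) = 2/(1+0.04302) = 2/1.04302 = 1.9175.
[ρ_SOR] ω* − 1 = 0.9175.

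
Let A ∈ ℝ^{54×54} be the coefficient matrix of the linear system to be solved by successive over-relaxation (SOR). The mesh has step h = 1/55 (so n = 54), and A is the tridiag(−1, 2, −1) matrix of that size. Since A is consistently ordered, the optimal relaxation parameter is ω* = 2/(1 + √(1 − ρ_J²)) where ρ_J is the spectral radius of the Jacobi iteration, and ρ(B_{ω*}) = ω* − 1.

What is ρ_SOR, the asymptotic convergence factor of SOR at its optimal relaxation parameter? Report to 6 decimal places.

ρ_SOR = 0.891989

½·tridiag(1,0,1) at n=54: λ_k = cos(kπ/55); max |λ| at k=1 ⇒ ρ_J = cos(π/55) ≈ 0.998369.
√(1−ρ_J²) simplifies to sin(π/55) = 0.0570888.
[ω*] 2 ÷ (1 + 0.0570888) = 2 ÷ 1.0570888 = 1.891989.
ρ(B_{ω*}) = ω*−1 = 0.891989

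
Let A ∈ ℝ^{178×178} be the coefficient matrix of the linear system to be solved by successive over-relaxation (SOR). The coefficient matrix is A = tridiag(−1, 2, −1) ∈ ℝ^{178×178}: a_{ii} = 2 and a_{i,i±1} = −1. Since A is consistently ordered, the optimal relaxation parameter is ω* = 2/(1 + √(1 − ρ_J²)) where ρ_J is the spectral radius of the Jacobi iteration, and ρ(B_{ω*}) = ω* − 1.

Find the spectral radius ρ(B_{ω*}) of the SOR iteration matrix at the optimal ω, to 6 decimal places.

ρ_SOR = 0.965506

B_J for the 178×178 system has eigenvalues cos(kπ/179); ρ_J = cos(π/179) = 0.999846.
1 − cos²(π/179) = sin²(π/179) ⇒ √(1−ρ_J²) = sin(π/179) = 0.0175499.
ω* = 2/(1 + 0.0175499) = 2/1.0175499 = 1.965506.
ρ_SOR = ω* − 1 ≈ 0.965506.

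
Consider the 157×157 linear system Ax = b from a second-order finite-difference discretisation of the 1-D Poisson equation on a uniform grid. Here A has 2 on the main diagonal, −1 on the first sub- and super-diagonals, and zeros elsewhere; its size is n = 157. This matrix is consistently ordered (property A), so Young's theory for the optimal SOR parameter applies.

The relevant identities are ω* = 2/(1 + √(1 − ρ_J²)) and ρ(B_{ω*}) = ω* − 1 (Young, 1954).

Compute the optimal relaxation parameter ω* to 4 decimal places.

ω* = 1.9610

½·tridiag(1,0,1) at n=157: λ_k = cos(kπ/158); max |λ| at k=1 ⇒ ρ_J = cos(π/158) ≈ 0.9998.
√(1−ρ_J²) simplifies to sin(π/158) = 0.01988.
ω* = 2/(1 + 0.01988) = 2/1.01988 = 1.9610.
and ρ(B_{ω*}) = 1.9610 − 1 = 0.9610.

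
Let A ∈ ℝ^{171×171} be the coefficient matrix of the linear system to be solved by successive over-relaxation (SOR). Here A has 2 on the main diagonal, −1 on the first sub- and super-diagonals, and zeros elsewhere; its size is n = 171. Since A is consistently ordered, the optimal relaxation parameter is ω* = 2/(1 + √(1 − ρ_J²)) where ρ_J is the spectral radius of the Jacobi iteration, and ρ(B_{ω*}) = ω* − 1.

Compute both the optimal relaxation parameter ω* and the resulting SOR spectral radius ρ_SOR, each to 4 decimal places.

n=171: λ(B_J) = 1 − λ(A)/2 = cos(kπ/172); k=1 gives ρ_J = 0.9998.
root = sin(π/172) = 0.01826  (since 1−cos² = sin²).
ω* = 2 / (1 + 0.01826) = 2 / 1.01826 ≈ 1.9641.
[ρ_SOR] ω* − 1 = 0.9641.

ω* = 1.9641, ρ_SOR = 0.9641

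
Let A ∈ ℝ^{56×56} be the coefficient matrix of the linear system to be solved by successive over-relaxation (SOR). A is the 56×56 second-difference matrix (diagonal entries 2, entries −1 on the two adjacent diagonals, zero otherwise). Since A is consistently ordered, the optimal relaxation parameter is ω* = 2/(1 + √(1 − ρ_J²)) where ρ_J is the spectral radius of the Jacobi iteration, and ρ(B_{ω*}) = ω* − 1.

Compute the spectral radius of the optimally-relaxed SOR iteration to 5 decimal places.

ρ_SOR = 0.89558

[ρ_J] n=56: ρ(B_J) = cos(π/(n+1)) = cos(π/57) = 0.99848.
√(1−ρ_J²) = |sin(π/57)| = 0.055088
Then 2/(1+√(1−ρ_J²)) = 2/(1+0.055088); ω* = 2/1.055088 = 1.89558.
ρ(B_{ω*}) = ω*−1 = 0.89558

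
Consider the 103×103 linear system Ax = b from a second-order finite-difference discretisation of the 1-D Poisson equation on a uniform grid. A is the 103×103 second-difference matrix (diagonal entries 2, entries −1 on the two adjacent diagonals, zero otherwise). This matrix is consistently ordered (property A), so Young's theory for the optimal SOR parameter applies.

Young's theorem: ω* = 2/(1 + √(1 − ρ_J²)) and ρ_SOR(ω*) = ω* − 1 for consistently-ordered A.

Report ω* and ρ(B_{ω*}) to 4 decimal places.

n=103: λ(B_J) = 1 − λ(A)/2 = cos(kπ/104); k=1 gives ρ_J = 0.9995.
root = sin(π/104) = 0.03020  (since 1−cos² = sin²).
ω* = 2/(1 + 0.03020) = 2/1.03020 = 1.9414.
and ρ(B_{ω*}) = 1.9414 − 1 = 0.9414.

ω* = 1.9414, ρ_SOR = 0.9414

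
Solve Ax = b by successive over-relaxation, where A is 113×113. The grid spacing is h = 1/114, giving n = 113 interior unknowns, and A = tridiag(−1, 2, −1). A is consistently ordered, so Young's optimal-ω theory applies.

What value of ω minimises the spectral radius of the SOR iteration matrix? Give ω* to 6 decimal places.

spectrum of D⁻¹(L+U) = {cos(kπ/114) : 1≤k≤113}; ρ_J = cos(π/114) = 0.999620.
√(1−ρ_J²) simplifies to sin(π/114) = 0.0275543.
ω* = 2 / (1 + 0.0275543) = 2 / 1.0275543 ≈ 1.946369.
Hence ρ(B_{ω*}) = 1.946369 − 1 = 0.946369.

ω* = 1.946369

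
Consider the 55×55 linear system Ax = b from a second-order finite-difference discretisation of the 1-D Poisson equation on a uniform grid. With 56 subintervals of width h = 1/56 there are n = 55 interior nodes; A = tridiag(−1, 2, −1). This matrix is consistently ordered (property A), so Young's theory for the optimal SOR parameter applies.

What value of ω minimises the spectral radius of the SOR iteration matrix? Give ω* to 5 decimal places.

n=55: λ(B_J) = 1 − λ(A)/2 = cos(kπ/56); k=1 gives ρ_J = 0.99843.
root = sin(π/56) = 0.056070  (since 1−cos² = sin²).
ω* = 2/(1 + 0.056070) = 2/1.056070 = 1.89381.
ρ_SOR = ω* − 1 ≈ 0.89381.

ω* = 1.89381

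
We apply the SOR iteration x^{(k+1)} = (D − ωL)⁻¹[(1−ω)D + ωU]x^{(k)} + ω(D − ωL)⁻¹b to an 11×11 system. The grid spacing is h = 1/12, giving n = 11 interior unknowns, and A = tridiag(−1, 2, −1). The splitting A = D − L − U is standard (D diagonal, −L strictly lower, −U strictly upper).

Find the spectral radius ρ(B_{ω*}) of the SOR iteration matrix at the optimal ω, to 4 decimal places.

With n=11, ρ(Jacobi) = cos(π/12) = 0.9659.
√(1 − cos²(π/12)) = sin(π/12) ≈ 0.25882.
Then 2/(1+√(1−ρ_J²)) = 2/(1+0.25882); ω* = 2/1.25882 = 1.5888.
and ρ(B_{ω*}) = 1.5888 − 1 = 0.5888.

ρ_SOR = 0.5888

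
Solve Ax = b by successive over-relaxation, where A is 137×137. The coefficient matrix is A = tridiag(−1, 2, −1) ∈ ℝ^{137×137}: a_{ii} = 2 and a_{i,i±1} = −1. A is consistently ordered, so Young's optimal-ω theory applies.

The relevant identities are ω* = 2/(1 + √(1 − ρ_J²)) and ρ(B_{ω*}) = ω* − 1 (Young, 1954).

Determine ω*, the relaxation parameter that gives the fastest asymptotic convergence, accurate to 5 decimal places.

[ρ_J] n=137: ρ(B_J) = cos(π/(n+1)) = cos(π/138) = 0.99974.
√(1−ρ_J²) = |sin(π/138)| = 0.022763
ω* = 2 / (1 + 0.022763) = 2 / 1.022763 ≈ 1.95549.
ρ_SOR = ω* − 1 = 1.95549 − 1 = 0.95549.

ω* = 1.95549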